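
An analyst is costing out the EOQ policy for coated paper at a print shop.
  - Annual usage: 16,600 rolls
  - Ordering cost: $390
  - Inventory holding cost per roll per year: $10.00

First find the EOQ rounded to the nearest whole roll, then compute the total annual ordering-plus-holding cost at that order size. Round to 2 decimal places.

$11,378.93

2DS/H = 2·16,600·390/10 = 1,294,800.00
EOQ = √1,294,800.00 ≈ 1,137.89 → Q = 1,138 rolls
Annual ordering cost = (D/Q)·S = (16,600/1,138) × 390 = $5,688.93
Annual holding cost  = (Q/2)·H = (1,138/2) × 10 = $5,690.00
Total = $5,688.93 + $5,690.00 = $11,378.93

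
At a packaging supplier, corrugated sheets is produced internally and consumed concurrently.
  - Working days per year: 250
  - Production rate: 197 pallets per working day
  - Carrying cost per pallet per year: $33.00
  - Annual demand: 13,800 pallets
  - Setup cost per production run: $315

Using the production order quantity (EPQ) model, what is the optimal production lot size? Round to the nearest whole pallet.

Daily demand d = 13,800/250 = 55.200; p = 197; 1 − d/p = 0.71980
EPQ = √(2DS / (H(1 − d/p)))
    = √(2 × 13,800 × 315 / (33 × 0.71980)) ≈ 604.99

605 pallets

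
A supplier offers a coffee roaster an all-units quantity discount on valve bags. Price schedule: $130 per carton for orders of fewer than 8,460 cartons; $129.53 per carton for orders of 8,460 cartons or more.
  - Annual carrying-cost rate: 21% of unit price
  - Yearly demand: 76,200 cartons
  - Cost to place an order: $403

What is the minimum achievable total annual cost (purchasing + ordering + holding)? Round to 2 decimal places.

$9,946,947.40

H₁ = 21%×$130 = $27.3000;  H₂ = 21%×$129.53 = $27.2013
EOQ₁ = √(2×76,200×403/27.3000) = 1,499.90  (< 8,460, feasible at tier 1)
EOQ₂ = √(2×76,200×403/27.2013) = 1,502.62  (< 8,460 → use Q = 8,460 at tier-2 price)
TC(tier 1 (EOQ₁), Q≈1,499.9) = $9,946,947.40
TC(tier 2, Q≈8,460.0) = $9,988,877.36
Minimum at tier 1 (EOQ₁): $9,946,947.40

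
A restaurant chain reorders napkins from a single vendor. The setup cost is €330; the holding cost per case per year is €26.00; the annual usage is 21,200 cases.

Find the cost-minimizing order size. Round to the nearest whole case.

2DS/H = 2·21,200·330/26 = 538,153.85
EOQ = √538,153.85 ≈ 733.59

734 cases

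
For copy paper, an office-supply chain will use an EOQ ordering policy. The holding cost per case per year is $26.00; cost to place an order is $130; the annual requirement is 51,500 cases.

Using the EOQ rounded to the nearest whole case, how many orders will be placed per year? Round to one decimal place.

71.7 orders per year

EOQ = √(2DS/H) = √(2 × 51,500 × 130 / 26)
    = √(515,000.00) ≈ 717.64 → Q = 718
Orders per year = D/Q = 51,500 / 718 = 71.727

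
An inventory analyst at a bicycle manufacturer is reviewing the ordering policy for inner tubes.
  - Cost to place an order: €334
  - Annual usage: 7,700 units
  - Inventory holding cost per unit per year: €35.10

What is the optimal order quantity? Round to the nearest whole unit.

383 units

2DS/H = 2·7,700·334/35.1 = 146,541.31
EOQ = √146,541.31 ≈ 382.81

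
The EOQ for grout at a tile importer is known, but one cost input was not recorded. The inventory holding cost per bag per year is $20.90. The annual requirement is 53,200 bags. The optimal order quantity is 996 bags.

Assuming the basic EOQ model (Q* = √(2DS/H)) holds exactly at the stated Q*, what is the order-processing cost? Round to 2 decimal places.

$194.86

Since Q* = (2DS/H)^½, squaring gives Q*²·H = 2DS.
S = Q²H / (2D) = 996² × 20.9 / (2 × 53,200) = 194.8603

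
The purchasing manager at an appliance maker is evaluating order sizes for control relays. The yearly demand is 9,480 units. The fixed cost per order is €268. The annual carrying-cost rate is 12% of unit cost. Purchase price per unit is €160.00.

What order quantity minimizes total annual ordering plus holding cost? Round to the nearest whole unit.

514 units

Carrying cost H = €160 × 12% = €19.2000/unit/yr
Q* = √(2·D·S / H) = √(2·9,480·268 / 19.2) = √264,650.0 ≈ 514.44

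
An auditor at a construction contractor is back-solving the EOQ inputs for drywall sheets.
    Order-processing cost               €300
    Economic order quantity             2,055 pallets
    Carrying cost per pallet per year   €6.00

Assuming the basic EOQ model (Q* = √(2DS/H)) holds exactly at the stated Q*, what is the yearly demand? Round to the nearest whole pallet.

Since Q* = (2DS/H)^½, squaring gives Q*²·H = 2DS.
D = Q²H / (2S) = 2,055² × 6 / (2 × 300) = 42,230.25

42,230 pallets per year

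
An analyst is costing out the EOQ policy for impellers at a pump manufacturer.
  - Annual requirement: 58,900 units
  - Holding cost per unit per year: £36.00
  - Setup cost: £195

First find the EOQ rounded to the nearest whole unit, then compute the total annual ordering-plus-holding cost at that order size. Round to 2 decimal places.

£28,756.84

Q* = √(2·D·S / H) = √(2·58,900·195 / 36) = √638,083.3 ≈ 798.80 → Q = 799 units
Annual ordering cost = (D/Q)·S = (58,900/799) × 195 = £14,374.84
Annual holding cost  = (Q/2)·H = (799/2) × 36 = £14,382.00
Total = £14,374.84 + £14,382.00 = £28,756.84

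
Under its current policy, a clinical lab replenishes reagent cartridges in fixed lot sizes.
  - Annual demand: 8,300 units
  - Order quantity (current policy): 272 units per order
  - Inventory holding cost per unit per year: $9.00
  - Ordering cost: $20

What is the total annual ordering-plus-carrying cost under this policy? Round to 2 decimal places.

Annual ordering cost = (D/Q)·S = (8,300/272) × 20 = $610.29
Annual holding cost  = (Q/2)·H = (272/2) × 9 = $1,224.00
Total = $610.29 + $1,224.00 = $1,834.29

$1,834.29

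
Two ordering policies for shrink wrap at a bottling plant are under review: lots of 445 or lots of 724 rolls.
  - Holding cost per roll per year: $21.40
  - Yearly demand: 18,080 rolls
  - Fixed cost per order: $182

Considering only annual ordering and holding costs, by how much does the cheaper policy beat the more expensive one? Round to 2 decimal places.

$135.76

TC(Q) = (D/Q)S + (Q/2)H
TC(445) = (18,080/445)×182 + (445/2)×21.4 = $12,156.02
TC(724) = (18,080/724)×182 + (724/2)×21.4 = $12,291.77
Cheaper: Q = 445.  Difference = $135.76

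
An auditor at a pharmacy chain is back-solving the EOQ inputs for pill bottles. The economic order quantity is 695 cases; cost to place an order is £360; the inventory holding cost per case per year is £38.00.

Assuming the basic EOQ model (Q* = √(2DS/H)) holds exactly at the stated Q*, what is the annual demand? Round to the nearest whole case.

From Q* = √(2DS/H) ⇒ Q*² = 2DS/H.
D = Q²H / (2S) = 695² × 38 / (2 × 360) = 25,492.99

25,493 cases per year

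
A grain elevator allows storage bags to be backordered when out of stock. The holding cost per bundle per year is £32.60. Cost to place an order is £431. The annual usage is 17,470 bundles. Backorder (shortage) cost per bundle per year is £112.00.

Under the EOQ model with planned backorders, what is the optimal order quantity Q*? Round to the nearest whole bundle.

772 bundles

Basic EOQ = √(2·17,470·431/32.6) = 679.659
Backorder adjustment √((H+b)/b) = √((32.6+112)/112) = 1.1363
Q* = 679.659 × 1.1363 ≈ 772.27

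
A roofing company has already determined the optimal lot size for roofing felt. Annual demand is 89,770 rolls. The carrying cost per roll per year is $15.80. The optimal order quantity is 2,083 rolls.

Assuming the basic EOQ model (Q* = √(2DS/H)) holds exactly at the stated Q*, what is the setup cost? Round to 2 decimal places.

Since Q* = (2DS/H)^½, squaring gives Q*²·H = 2DS.
S = Q²H / (2D) = 2,083² × 15.8 / (2 × 89,770) = 381.8338

$381.83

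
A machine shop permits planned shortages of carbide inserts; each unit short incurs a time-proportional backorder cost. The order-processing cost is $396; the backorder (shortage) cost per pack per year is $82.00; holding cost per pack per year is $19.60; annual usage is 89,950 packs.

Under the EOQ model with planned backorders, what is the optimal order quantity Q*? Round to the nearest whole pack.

2,122 packs

Q* = √(2DS/H) · √((H + b)/b)
   = √(2 × 89,950 × 396 / 19.6) · √((19.6 + 82) / 82)
   = 1,906.493 × 1.1131 ≈ 2,122.15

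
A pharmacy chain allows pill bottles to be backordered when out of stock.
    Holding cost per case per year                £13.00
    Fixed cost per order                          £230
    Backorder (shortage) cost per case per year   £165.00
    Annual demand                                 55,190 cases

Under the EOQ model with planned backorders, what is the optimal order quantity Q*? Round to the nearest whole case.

1,451 cases

Basic EOQ = √(2·55,190·230/13) = 1,397.454
Backorder adjustment √((H+b)/b) = √((13+165)/165) = 1.0386
Q* = 1,397.454 × 1.0386 ≈ 1,451.46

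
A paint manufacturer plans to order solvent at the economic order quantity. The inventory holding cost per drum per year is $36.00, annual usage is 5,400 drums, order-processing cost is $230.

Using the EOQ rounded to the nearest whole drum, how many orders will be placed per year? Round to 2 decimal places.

2DS/H = 2·5,400·230/36 = 69,000.00
EOQ = √69,000.00 ≈ 262.68 → Q = 263
N = D/Q = 5,400/263 ≈ 20.532 orders/yr

20.53 orders per year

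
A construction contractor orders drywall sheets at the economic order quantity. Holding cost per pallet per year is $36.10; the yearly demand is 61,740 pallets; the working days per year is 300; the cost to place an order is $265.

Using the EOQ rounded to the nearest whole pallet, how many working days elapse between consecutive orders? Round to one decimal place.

Q* = √(2·D·S / H) = √(2·61,740·265 / 36.1) = √906,432.1 ≈ 952.07 → Q = 952 pallets
Cycle time = (working days × Q)/D = (300 × 952) / 61,740 = 4.626 days

4.6 days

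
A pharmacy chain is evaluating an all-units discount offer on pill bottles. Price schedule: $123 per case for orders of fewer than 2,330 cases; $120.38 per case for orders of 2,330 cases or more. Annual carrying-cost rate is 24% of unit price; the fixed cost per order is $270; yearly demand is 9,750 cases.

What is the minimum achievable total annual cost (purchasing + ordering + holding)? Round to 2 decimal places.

H₁ = 24%×$123 = $29.5200;  H₂ = 24%×$120.38 = $28.8912
EOQ₁ = √(2×9,750×270/29.5200) = 422.32  (< 2,330, feasible at tier 1)
EOQ₂ = √(2×9,750×270/28.8912) = 426.89  (< 2,330 → use Q = 2,330 at tier-2 price)
TC(tier 1 (EOQ₁), Q≈422.3) = $1,211,716.87
TC(tier 2, Q≈2,330.0) = $1,208,493.08
Minimum at tier 2: $1,208,493.08

$1,208,493.08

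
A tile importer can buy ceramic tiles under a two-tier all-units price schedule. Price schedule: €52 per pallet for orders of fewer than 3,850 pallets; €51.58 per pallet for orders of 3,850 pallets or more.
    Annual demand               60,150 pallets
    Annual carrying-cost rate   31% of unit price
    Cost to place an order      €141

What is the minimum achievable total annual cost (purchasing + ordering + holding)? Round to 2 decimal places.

€3,135,520.26

H₁ = 31%×€52 = €16.1200;  H₂ = 31%×€51.58 = €15.9898
EOQ₁ = √(2×60,150×141/16.1200) = 1,025.79  (< 3,850, feasible at tier 1)
EOQ₂ = √(2×60,150×141/15.9898) = 1,029.96  (< 3,850 → use Q = 3,850 at tier-2 price)
TC(tier 1 (EOQ₁), Q≈1,025.8) = €3,144,335.79
TC(tier 2, Q≈3,850.0) = €3,135,520.26
Minimum at tier 2: €3,135,520.26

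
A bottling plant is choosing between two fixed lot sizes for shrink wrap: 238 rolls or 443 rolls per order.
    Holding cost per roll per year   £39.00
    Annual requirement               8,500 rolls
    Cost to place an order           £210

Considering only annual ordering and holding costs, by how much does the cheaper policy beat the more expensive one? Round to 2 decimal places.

£526.85

For each Q, cost = (D/Q)·S + (Q/2)·H.
TC(238) = (8,500/238)×210 + (238/2)×39 = £12,141.00
TC(443) = (8,500/443)×210 + (443/2)×39 = £12,667.85
|ΔTC| = |£12,141.00 − £12,667.85| = £526.85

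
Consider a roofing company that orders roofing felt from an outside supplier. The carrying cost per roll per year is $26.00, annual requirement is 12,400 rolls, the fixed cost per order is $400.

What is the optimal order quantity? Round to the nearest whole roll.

618 rolls

2DS/H = 2·12,400·400/26 = 381,538.46
EOQ = √381,538.46 ≈ 617.69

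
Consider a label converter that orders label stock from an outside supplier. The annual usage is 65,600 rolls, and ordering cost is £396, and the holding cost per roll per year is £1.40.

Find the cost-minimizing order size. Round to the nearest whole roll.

6,092 rolls

Q* = √(2·D·S / H) = √(2·65,600·396 / 1.4) = √37,110,857.1 ≈ 6,091.87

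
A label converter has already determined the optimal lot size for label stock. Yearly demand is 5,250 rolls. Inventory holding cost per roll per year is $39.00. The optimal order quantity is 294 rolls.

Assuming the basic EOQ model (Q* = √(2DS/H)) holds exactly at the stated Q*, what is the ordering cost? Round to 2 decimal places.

Since Q* = (2DS/H)^½, squaring gives Q*²·H = 2DS.
S = Q²H / (2D) = 294² × 39 / (2 × 5,250) = 321.0480

$321.05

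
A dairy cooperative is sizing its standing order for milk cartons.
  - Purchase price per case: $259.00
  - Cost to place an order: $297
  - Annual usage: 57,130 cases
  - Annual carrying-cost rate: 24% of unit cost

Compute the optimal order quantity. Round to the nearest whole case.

Holding cost per case per year: H = 24% × $259 = $62.1600
Q* = √(2·D·S / H) = √(2·57,130·297 / 62.16) = √545,933.4 ≈ 738.87

739 cases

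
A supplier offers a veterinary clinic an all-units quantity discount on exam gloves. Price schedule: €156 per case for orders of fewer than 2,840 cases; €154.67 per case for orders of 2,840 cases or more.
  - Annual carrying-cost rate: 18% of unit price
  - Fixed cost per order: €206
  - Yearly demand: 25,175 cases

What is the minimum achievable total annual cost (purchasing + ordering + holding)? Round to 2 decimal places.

H₁ = 18%×€156 = €28.0800;  H₂ = 18%×€154.67 = €27.8406
EOQ₁ = √(2×25,175×206/28.0800) = 607.76  (< 2,840, feasible at tier 1)
EOQ₂ = √(2×25,175×206/27.8406) = 610.37  (< 2,840 → use Q = 2,840 at tier-2 price)
TC(tier 1 (EOQ₁), Q≈607.8) = €3,944,366.01
TC(tier 2, Q≈2,840.0) = €3,935,176.98
Minimum at tier 2: €3,935,176.98

€3,935,176.98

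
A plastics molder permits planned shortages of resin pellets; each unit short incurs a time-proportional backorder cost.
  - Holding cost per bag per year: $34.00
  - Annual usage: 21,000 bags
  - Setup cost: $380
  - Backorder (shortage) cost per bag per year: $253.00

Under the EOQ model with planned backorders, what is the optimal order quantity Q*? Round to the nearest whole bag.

730 bags

Basic EOQ = √(2·21,000·380/34) = 685.136
Backorder adjustment √((H+b)/b) = √((34+253)/253) = 1.0651
Q* = 685.136 × 1.0651 ≈ 729.72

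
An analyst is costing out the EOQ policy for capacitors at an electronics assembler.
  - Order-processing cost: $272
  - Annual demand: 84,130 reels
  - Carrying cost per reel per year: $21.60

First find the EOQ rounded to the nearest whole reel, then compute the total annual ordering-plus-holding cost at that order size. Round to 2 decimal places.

EOQ = √(2DS/H) = √(2 × 84,130 × 272 / 21.6)
    = √(2,118,829.63) ≈ 1,455.62 → Q = 1,456 reels
Ordering: D/Q × S = 84,130/1,456 × $272 = $15,716.59
Holding:  Q/2 × H = 1,456/2 × $21.6 = $15,724.80
Total = $15,716.59 + $15,724.80 = $31,441.39

$31,441.39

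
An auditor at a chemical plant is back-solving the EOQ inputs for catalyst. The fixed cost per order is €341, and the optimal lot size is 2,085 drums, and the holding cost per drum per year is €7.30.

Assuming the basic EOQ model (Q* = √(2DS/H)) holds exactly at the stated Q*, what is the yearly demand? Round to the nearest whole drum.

EOQ relation: Q² = 2DS/H, so rearrange for the unknown.
D = Q²H / (2S) = 2,085² × 7.3 / (2 × 341) = 46,531.88

46,532 drums per year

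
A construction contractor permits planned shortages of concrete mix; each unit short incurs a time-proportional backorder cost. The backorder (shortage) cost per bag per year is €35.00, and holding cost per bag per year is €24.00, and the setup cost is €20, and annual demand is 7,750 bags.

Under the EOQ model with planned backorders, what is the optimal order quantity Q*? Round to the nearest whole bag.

148 bags

Q* = √(2DS/H) · √((H + b)/b)
   = √(2 × 7,750 × 20 / 24) · √((24 + 35) / 35)
   = 113.652 × 1.2984 ≈ 147.56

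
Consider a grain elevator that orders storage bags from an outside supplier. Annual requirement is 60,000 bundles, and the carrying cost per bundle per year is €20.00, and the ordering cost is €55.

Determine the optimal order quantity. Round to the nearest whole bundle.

2DS/H = 2·60,000·55/20 = 330,000.00
EOQ = √330,000.00 ≈ 574.46

574 bundles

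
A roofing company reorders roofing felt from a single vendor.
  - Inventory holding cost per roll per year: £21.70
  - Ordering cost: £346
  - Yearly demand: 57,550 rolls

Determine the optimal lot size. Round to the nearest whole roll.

1,355 rolls

Optimal lot size Q* = (2 × 57,550 × £346 / £21.7)^½ ≈ 1,354.71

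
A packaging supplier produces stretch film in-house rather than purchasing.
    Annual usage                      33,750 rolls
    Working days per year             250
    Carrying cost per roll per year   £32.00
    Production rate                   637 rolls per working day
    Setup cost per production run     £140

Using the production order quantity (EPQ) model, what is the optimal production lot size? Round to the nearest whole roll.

612 rolls

d = 33,750/250 = 135.0000 rolls/day;  effective holding cost H(1 − d/p) = 32·(1 − 135.0000/637) = 25.21821
Q* = √(2DS / H_eff) = √(2·33,750·140 / 25.21821) ≈ 612.15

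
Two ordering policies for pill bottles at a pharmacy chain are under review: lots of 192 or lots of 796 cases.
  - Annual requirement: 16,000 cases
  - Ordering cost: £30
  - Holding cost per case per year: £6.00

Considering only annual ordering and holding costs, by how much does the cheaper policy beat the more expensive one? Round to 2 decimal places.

Annual cost at Q: ordering D·S/Q plus holding Q·H/2.
TC(192) = (16,000/192)×30 + (192/2)×6 = £3,076.00
TC(796) = (16,000/796)×30 + (796/2)×6 = £2,991.02
Lots of 796 are cheaper by £84.98.

£84.98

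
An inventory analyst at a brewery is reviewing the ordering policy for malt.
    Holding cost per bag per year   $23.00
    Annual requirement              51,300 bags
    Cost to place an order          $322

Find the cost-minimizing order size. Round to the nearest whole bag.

EOQ = √(2DS/H) = √(2 × 51,300 × 322 / 23)
    = √(1,436,400.00) ≈ 1,198.50

1,198 bags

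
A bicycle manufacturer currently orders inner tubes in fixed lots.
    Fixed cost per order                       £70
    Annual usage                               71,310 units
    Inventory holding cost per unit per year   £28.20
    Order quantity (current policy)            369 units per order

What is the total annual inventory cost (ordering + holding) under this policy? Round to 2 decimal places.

Ordering: D/Q × S = 71,310/369 × £70 = £13,527.64
Holding:  Q/2 × H = 369/2 × £28.2 = £5,202.90
Total = £13,527.64 + £5,202.90 = £18,730.54

£18,730.54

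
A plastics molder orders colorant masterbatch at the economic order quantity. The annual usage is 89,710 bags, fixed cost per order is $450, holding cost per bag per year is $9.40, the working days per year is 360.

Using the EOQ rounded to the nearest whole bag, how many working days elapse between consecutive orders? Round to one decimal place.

EOQ = √(2DS/H) = √(2 × 89,710 × 450 / 9.4)
    = √(8,589,255.32) ≈ 2,930.74 → Q = 2,931 bags
T = Q/D × 360 days = 2,931/89,710 × 360 = 11.762 days

11.8 days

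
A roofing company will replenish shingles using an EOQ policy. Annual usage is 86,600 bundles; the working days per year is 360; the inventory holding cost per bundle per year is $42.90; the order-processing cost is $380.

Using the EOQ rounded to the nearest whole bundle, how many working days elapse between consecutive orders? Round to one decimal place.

5.2 days

2DS/H = 2·86,600·380/42.9 = 1,534,172.49
EOQ = √1,534,172.49 ≈ 1,238.62 → Q = 1,239 bundles
T = Q/D × 360 days = 1,239/86,600 × 360 = 5.151 days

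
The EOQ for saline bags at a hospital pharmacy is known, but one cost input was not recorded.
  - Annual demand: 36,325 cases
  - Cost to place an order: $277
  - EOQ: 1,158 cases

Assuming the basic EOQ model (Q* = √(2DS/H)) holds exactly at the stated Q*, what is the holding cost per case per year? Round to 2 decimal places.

Since Q* = (2DS/H)^½, squaring gives Q*²·H = 2DS.
H = 2DS / Q² = 2 × 36,325 × 277 / 1,158² = 15.0072

$15.01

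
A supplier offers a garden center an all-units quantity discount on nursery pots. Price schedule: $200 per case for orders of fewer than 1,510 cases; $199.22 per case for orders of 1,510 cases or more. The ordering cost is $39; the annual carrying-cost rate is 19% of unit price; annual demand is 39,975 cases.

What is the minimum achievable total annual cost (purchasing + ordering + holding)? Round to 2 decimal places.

H₁ = 19%×$200 = $38.0000;  H₂ = 19%×$199.22 = $37.8518
EOQ₁ = √(2×39,975×39/38.0000) = 286.45  (< 1,510, feasible at tier 1)
EOQ₂ = √(2×39,975×39/37.8518) = 287.01  (< 1,510 → use Q = 1,510 at tier-2 price)
TC(tier 1 (EOQ₁), Q≈286.5) = $8,005,885.12
TC(tier 2, Q≈1,510.0) = $7,993,430.08
Minimum at tier 2: $7,993,430.08

$7,993,430.08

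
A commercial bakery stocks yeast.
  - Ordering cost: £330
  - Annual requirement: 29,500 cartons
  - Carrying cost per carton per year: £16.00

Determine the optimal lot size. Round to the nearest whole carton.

1,103 cartons

2DS/H = 2·29,500·330/16 = 1,216,875.00
EOQ = √1,216,875.00 ≈ 1,103.12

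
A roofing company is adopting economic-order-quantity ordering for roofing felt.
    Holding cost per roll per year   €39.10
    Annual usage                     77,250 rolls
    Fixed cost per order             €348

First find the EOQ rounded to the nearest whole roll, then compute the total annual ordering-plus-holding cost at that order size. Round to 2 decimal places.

€45,850.31

Q* = √(2·D·S / H) = √(2·77,250·348 / 39.1) = √1,375,089.5 ≈ 1,172.64 → Q = 1,173 rolls
Annual ordering cost = (D/Q)·S = (77,250/1,173) × 348 = €22,918.16
Annual holding cost  = (Q/2)·H = (1,173/2) × 39.1 = €22,932.15
Total = €22,918.16 + €22,932.15 = €45,850.31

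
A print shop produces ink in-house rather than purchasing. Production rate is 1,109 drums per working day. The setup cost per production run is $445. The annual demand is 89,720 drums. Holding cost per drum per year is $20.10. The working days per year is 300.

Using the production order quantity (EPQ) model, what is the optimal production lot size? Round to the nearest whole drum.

d = 89,720/300 = 299.0667 drums/day;  effective holding cost H(1 − d/p) = 20.1·(1 − 299.0667/1109) = 14.67959
Q* = √(2DS / H_eff) = √(2·89,720·445 / 14.67959) ≈ 2,332.29

2,332 drums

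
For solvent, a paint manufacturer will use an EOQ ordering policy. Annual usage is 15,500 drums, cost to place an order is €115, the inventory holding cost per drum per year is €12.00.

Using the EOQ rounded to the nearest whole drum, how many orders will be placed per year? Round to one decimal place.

28.4 orders per year

Q* = √(2·D·S / H) = √(2·15,500·115 / 12) = √297,083.3 ≈ 545.05 → Q = 545
N = D/Q = 15,500/545 ≈ 28.440 orders/yr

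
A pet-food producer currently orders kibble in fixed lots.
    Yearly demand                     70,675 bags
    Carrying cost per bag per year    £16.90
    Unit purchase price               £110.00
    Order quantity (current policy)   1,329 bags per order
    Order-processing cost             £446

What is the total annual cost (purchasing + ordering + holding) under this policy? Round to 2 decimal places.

£7,809,197.92

Annual ordering cost = (D/Q)·S = (70,675/1,329) × 446 = £23,717.87
Annual holding cost  = (Q/2)·H = (1,329/2) × 16.9 = £11,230.05
Purchase cost = D·C = 70,675 × 110 = £7,774,250.00
Total = £23,717.87 + £11,230.05 + £7,774,250.00 = £7,809,197.92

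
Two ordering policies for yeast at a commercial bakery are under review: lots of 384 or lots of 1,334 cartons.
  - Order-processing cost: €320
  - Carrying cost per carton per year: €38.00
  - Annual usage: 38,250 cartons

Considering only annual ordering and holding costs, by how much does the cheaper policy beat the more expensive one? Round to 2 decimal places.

€4,649.59

Annual cost at Q: ordering D·S/Q plus holding Q·H/2.
TC(384) = (38,250/384)×320 + (384/2)×38 = €39,171.00
TC(1,334) = (38,250/1,334)×320 + (1,334/2)×38 = €34,521.41
Cheaper: Q = 1,334.  Difference = €4,649.59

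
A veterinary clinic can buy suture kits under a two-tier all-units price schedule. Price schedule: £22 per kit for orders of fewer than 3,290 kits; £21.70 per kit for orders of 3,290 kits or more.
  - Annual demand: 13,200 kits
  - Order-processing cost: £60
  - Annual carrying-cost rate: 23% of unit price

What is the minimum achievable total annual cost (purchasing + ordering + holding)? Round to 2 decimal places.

£293,231.08

H₁ = 23%×£22 = £5.0600;  H₂ = 23%×£21.70 = £4.9910
EOQ₁ = √(2×13,200×60/5.0600) = 559.50  (< 3,290, feasible at tier 1)
EOQ₂ = √(2×13,200×60/4.9910) = 563.36  (< 3,290 → use Q = 3,290 at tier-2 price)
TC(tier 1 (EOQ₁), Q≈559.5) = £293,231.08
TC(tier 2, Q≈3,290.0) = £294,890.92
Minimum at tier 1 (EOQ₁): £293,231.08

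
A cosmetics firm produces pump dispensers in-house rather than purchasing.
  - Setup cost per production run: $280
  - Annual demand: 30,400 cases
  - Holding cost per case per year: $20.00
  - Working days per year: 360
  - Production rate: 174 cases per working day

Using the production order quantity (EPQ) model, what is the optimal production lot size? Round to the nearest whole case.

d = 30,400/360 = 84.4444 cases/day;  effective holding cost H(1 − d/p) = 20·(1 − 84.4444/174) = 10.29374
Q* = √(2DS / H_eff) = √(2·30,400·280 / 10.29374) ≈ 1,286.01

1,286 cases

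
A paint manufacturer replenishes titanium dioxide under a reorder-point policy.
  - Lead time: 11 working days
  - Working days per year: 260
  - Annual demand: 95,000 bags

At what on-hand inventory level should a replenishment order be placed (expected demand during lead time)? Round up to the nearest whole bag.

Daily demand d = 95,000 / 260 = 365.385 bags/day
Demand during lead time = 365.385 × 11 = 4,019.23
Reorder point = 4,019.23 → round up

4,020 bags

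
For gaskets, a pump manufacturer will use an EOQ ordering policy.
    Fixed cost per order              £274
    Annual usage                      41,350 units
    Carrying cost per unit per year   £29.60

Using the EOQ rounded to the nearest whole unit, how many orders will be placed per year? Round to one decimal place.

2DS/H = 2·41,350·274/29.6 = 765,533.78
EOQ = √765,533.78 ≈ 874.95 → Q = 875
Orders per year = D/Q = 41,350 / 875 = 47.257

47.3 orders per year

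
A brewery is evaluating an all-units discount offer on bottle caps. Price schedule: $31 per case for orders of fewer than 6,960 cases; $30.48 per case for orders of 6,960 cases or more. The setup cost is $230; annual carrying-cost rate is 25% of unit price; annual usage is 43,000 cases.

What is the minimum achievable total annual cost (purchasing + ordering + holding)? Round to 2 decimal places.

H₁ = 25%×$31 = $7.7500;  H₂ = 25%×$30.48 = $7.6200
EOQ₁ = √(2×43,000×230/7.7500) = 1,597.58  (< 6,960, feasible at tier 1)
EOQ₂ = √(2×43,000×230/7.6200) = 1,611.15  (< 6,960 → use Q = 6,960 at tier-2 price)
TC(tier 1 (EOQ₁), Q≈1,597.6) = $1,345,381.24
TC(tier 2, Q≈6,960.0) = $1,338,578.58
Minimum at tier 2: $1,338,578.58

$1,338,578.58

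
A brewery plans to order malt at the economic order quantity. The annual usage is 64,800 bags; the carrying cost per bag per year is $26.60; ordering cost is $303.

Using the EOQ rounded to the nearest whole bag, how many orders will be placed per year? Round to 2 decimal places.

2DS/H = 2·64,800·303/26.6 = 1,476,270.68
EOQ = √1,476,270.68 ≈ 1,215.02 → Q = 1,215
N = D/Q = 64,800/1,215 ≈ 53.333 orders/yr

53.33 orders per year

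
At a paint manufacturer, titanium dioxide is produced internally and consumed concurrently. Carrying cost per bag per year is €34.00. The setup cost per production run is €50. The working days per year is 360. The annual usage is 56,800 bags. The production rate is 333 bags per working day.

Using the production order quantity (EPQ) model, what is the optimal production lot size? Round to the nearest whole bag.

563 bags

d = 56,800/360 = 157.7778 bags/day;  effective holding cost H(1 − d/p) = 34·(1 − 157.7778/333) = 17.89056
Q* = √(2DS / H_eff) = √(2·56,800·50 / 17.89056) ≈ 563.46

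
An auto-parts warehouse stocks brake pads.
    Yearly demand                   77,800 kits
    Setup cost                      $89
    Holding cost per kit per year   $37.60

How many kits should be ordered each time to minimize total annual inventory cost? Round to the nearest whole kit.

607 kits

EOQ = √(2DS/H) = √(2 × 77,800 × 89 / 37.6)
    = √(368,308.51) ≈ 606.88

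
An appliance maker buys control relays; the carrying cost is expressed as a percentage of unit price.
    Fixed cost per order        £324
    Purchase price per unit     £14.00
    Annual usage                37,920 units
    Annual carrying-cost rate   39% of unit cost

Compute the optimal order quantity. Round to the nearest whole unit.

2,121 units

Carrying cost H = £14 × 39% = £5.4600/unit/yr
Optimal lot size Q* = (2 × 37,920 × £324 / £5.46)^½ ≈ 2,121.41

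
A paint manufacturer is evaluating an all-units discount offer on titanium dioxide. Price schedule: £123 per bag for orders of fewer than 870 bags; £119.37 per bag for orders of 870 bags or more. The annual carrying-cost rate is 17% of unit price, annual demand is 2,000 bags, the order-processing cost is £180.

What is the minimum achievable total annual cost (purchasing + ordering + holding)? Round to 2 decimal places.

£247,981.20

H₁ = 17%×£123 = £20.9100;  H₂ = 17%×£119.37 = £20.2929
EOQ₁ = √(2×2,000×180/20.9100) = 185.56  (< 870, feasible at tier 1)
EOQ₂ = √(2×2,000×180/20.2929) = 188.36  (< 870 → use Q = 870 at tier-2 price)
TC(tier 1 (EOQ₁), Q≈185.6) = £249,880.10
TC(tier 2, Q≈870.0) = £247,981.20
Minimum at tier 2: £247,981.20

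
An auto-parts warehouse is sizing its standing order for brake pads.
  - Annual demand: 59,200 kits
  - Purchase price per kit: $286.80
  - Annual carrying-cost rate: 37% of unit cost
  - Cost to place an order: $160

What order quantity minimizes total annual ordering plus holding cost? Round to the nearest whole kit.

Carrying cost H = $286.8 × 37% = $106.1160/kit/yr
EOQ = √(2DS/H) = √(2 × 59,200 × 160 / 106.116)
    = √(178,521.62) ≈ 422.52

423 kits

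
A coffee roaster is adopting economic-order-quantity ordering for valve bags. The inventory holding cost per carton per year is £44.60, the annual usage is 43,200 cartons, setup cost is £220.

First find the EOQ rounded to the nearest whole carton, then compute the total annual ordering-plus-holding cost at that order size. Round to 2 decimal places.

Q* = √(2·D·S / H) = √(2·43,200·220 / 44.6) = √426,188.3 ≈ 652.83 → Q = 653 cartons
Orders/yr = 43,200/653 = 66.156; ordering cost = 66.156 × £220 = £14,554.36
Average inventory = 653/2 = 326.5; holding cost = 326.5 × £44.6 = £14,561.90
Total = £14,554.36 + £14,561.90 = £29,116.26

£29,116.26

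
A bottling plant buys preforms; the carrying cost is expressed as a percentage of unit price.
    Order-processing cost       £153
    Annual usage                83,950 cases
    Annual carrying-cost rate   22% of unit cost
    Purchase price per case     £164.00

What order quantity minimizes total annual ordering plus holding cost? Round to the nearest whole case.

Carrying cost H = £164 × 22% = £36.0800/case/yr
Optimal lot size Q* = (2 × 83,950 × £153 / £36.08)^½ ≈ 843.80

844 cases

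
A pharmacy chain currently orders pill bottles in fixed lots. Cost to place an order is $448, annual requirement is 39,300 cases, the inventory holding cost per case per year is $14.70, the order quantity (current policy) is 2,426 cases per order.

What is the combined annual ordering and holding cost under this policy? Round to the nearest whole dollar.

Annual ordering cost = (D/Q)·S = (39,300/2,426) × 448 = $7,257.38
Annual holding cost  = (Q/2)·H = (2,426/2) × 14.7 = $17,831.10
Total = $7,257.38 + $17,831.10 = $25,088.48

$25,088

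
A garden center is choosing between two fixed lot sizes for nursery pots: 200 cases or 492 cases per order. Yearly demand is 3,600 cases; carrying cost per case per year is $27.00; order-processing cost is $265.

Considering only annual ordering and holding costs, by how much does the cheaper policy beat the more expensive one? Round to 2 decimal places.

For each Q, cost = (D/Q)·S + (Q/2)·H.
TC(200) = (3,600/200)×265 + (200/2)×27 = $7,470.00
TC(492) = (3,600/492)×265 + (492/2)×27 = $8,581.02
Cheaper: Q = 200.  Difference = $1,111.02

$1,111.02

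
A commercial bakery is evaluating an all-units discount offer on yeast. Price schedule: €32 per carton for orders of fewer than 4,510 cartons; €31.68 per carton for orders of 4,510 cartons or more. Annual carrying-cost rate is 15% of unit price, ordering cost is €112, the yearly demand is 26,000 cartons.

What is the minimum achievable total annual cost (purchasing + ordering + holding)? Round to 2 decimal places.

H₁ = 15%×€32 = €4.8000;  H₂ = 15%×€31.68 = €4.7520
EOQ₁ = √(2×26,000×112/4.8000) = 1,101.51  (< 4,510, feasible at tier 1)
EOQ₂ = √(2×26,000×112/4.7520) = 1,107.06  (< 4,510 → use Q = 4,510 at tier-2 price)
TC(tier 1 (EOQ₁), Q≈1,101.5) = €837,287.27
TC(tier 2, Q≈4,510.0) = €835,041.44
Minimum at tier 2: €835,041.44

€835,041.44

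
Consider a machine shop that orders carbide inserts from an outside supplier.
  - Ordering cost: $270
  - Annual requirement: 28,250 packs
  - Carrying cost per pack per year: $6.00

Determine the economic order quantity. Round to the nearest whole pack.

Q* = √(2·D·S / H) = √(2·28,250·270 / 6) = √2,542,500.0 ≈ 1,594.52

1,595 packs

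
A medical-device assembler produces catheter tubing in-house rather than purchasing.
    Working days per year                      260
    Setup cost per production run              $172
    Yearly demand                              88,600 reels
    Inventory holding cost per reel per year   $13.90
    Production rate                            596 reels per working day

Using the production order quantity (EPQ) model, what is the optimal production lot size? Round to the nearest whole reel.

2,263 reels

Daily demand d = 88,600/260 = 340.769; p = 596; 1 − d/p = 0.42824
EPQ = √(2DS / (H(1 − d/p)))
    = √(2 × 88,600 × 172 / (13.9 × 0.42824)) ≈ 2,262.80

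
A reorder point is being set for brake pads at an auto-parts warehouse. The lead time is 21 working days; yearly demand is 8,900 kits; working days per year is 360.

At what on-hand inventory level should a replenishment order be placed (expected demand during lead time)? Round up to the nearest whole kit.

Daily demand d = 8,900 / 360 = 24.722 kits/day
Demand during lead time = 24.722 × 21 = 519.17
Reorder point = 519.17 → round up

520 kits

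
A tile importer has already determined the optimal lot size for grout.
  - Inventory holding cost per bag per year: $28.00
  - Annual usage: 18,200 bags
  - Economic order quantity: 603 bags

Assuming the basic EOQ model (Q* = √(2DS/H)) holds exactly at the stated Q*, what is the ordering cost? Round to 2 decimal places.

Since Q* = (2DS/H)^½, squaring gives Q*²·H = 2DS.
S = Q²H / (2D) = 603² × 28 / (2 × 18,200) = 279.6992

$279.70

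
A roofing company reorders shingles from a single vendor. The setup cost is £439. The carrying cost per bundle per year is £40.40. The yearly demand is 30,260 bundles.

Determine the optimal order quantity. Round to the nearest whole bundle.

Optimal lot size Q* = (2 × 30,260 × £439 / £40.4)^½ ≈ 810.94

811 bundles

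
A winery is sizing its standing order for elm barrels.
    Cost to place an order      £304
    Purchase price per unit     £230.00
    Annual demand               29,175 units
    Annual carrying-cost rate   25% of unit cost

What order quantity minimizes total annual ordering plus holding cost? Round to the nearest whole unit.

555 units

H = i·C = 0.25 × £230 = £57.5000 per unit-year
Q* = √(2·D·S / H) = √(2·29,175·304 / 57.5) = √308,493.9 ≈ 555.42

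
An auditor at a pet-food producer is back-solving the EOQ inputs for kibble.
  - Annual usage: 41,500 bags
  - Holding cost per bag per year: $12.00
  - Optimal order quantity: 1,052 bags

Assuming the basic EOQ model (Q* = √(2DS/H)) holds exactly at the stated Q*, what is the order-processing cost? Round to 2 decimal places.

Since Q* = (2DS/H)^½, squaring gives Q*²·H = 2DS.
S = Q²H / (2D) = 1,052² × 12 / (2 × 41,500) = 160.0054

$160.01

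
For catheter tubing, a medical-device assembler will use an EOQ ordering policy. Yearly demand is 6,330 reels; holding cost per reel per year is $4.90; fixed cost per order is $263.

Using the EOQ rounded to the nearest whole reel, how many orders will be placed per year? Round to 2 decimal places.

Q* = √(2·D·S / H) = √(2·6,330·263 / 4.9) = √679,506.1 ≈ 824.32 → Q = 824
Orders per year = D/Q = 6,330 / 824 = 7.682

7.68 orders per year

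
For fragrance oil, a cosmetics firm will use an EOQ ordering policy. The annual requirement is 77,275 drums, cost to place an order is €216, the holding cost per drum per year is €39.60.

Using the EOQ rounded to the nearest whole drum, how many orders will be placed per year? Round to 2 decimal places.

84.18 orders per year

2DS/H = 2·77,275·216/39.6 = 843,000.00
EOQ = √843,000.00 ≈ 918.15 → Q = 918
Orders per year = D/Q = 77,275 / 918 = 84.178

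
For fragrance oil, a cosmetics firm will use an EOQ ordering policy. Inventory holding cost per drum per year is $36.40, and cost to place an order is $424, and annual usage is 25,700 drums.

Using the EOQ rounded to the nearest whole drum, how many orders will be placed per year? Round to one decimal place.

33.2 orders per year

Q* = √(2·D·S / H) = √(2·25,700·424 / 36.4) = √598,725.3 ≈ 773.77 → Q = 774
N = D/Q = 25,700/774 ≈ 33.204 orders/yr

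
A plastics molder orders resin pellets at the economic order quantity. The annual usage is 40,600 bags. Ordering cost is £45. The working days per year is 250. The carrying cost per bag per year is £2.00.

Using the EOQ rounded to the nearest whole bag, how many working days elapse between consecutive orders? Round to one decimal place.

2DS/H = 2·40,600·45/2 = 1,827,000.00
EOQ = √1,827,000.00 ≈ 1,351.67 → Q = 1,352 bags
T = Q/D × 250 days = 1,352/40,600 × 250 = 8.325 days

8.3 days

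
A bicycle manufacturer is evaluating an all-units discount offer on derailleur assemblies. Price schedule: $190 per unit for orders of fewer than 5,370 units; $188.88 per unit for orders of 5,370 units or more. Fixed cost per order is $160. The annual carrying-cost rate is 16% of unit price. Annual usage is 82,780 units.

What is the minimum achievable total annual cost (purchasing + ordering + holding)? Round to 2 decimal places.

$15,719,095.69

H₁ = 16%×$190 = $30.4000;  H₂ = 16%×$188.88 = $30.2208
EOQ₁ = √(2×82,780×160/30.4000) = 933.47  (< 5,370, feasible at tier 1)
EOQ₂ = √(2×82,780×160/30.2208) = 936.23  (< 5,370 → use Q = 5,370 at tier-2 price)
TC(tier 1 (EOQ₁), Q≈933.5) = $15,756,577.52
TC(tier 2, Q≈5,370.0) = $15,719,095.69
Minimum at tier 2: $15,719,095.69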